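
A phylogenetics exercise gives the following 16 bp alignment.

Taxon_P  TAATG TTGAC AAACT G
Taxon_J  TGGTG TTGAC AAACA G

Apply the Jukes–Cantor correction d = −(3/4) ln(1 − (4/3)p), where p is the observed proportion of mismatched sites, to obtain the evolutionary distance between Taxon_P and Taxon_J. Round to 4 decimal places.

0.2158

Differing sites — 2:A/G; 3:A/G; 15:T/A.
p = 3/16 = 0.187500.
d = −0.75 · ln(1 − (4/3)·0.187500) = −0.75 · ln(0.750000) = −0.75 · (-0.287682) = 0.2158.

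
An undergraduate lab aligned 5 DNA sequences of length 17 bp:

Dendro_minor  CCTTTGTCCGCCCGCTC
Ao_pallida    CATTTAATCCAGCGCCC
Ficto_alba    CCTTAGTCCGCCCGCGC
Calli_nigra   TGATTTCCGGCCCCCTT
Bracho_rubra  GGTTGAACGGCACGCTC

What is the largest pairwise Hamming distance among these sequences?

Pairwise Hamming distances:
  Dendro_minor vs Ao_pallida: 8
  Dendro_minor vs Ficto_alba: 2
  Dendro_minor vs Calli_nigra: 8
  Dendro_minor vs Bracho_rubra: 7
  Ao_pallida vs Ficto_alba: 9
  Ao_pallida vs Calli_nigra: 13
  Ao_pallida vs Bracho_rubra: 9
  Ficto_alba vs Calli_nigra: 10
  Ficto_alba vs Bracho_rubra: 8
  Calli_nigra vs Bracho_rubra: 8
The largest is 13, between Ao_pallida and Calli_nigra.

13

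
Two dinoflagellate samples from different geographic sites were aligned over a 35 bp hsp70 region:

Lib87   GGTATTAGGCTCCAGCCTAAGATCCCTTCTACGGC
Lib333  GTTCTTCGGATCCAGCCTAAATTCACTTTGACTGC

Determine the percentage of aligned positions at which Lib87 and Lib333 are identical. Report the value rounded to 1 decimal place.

71.4%

The sequences differ at positions 2 (G/T), 4 (A/C), 7 (A/C), 10 (C/A), 21 (G/A), 22 (A/T), 25 (C/A), 29 (C/T), 30 (T/G), 33 (G/T).
25 of the 35 sites match, so the percent identity is 25/35 × 100 = 71.4%.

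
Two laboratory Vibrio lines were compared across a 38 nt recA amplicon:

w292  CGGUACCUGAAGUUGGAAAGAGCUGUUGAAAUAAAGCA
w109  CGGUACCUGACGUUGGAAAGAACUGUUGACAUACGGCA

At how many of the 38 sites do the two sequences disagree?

5

Mismatches occur at site 11 (A↔C), site 22 (G↔A), site 30 (A↔C), site 34 (A↔C), site 35 (A↔G).
That gives 5 mismatches out of 38 aligned sites, so the Hamming distance is 5.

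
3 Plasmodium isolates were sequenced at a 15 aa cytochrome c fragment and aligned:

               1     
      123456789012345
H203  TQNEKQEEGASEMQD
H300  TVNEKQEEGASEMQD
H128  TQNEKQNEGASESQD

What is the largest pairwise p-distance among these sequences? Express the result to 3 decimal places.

Pairwise Hamming distances:
  H203 vs H300: 1
  H203 vs H128: 2
  H300 vs H128: 3
The largest is 3 mismatches, between H300 and H128; p = 3/15 = 0.200.

0.200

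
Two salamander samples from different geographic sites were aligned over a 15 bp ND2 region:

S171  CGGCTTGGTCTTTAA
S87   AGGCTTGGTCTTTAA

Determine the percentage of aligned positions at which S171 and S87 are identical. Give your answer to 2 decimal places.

A single mismatch occurs at site 1 (C→A).
14 of the 15 sites match, so the percent identity is 14/15 × 100 = 93.33%.

93.33%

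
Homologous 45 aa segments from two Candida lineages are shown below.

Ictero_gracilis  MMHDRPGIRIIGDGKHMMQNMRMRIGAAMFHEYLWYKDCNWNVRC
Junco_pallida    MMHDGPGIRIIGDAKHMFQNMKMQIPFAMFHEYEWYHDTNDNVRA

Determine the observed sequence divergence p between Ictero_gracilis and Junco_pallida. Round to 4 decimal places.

0.2667

Differing sites — 5:R/G; 14:G/A; 18:M/F; 22:R/K; 24:R/Q; 26:G/P; 27:A/F; 34:L/E; 37:K/H; 39:C/T; 41:W/D; 45:C/A.
There are 12 differences over 45 sites, so p = 12/45 = 0.2667.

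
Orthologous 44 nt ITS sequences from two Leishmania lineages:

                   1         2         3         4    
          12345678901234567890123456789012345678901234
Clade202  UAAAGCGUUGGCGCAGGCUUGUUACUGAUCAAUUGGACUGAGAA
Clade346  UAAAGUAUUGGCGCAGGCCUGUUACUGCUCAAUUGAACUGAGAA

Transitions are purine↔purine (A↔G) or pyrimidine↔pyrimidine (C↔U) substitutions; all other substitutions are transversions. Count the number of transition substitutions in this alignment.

4

Differing sites — 6:C/U (Ti); 7:G/A (Ti); 19:U/C (Ti); 28:A/C (Tv); 36:G/A (Ti).
Of the 5 differences, 4 transitions and 1 transversion, so the answer is 4.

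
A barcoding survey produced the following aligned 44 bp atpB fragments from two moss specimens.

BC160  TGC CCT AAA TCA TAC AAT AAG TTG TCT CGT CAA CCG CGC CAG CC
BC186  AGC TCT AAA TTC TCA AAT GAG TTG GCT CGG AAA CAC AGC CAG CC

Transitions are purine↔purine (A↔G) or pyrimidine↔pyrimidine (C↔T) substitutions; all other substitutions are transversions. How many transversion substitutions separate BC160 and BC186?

10

Differing sites — 1:T/A (Tv); 4:C/T (Ti); 11:C/T (Ti); 12:A/C (Tv); 14:A/C (Tv); 15:C/A (Tv); 19:A/G (Ti); 25:T/G (Tv); 30:T/G (Tv); 31:C/A (Tv); 35:C/A (Tv); 36:G/C (Tv); 37:C/A (Tv).
Of the 13 differences, 3 transitions and 10 transversions, so the answer is 10.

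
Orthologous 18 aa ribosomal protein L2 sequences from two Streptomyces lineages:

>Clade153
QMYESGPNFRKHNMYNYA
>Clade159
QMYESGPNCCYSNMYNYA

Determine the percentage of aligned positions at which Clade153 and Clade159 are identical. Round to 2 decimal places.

77.78%

Mismatches occur at site 9 (F/C), site 10 (R/C), site 11 (K/Y), site 12 (H/S).
14 of the 18 sites match, so the percent identity is 14/18 × 100 = 77.78%.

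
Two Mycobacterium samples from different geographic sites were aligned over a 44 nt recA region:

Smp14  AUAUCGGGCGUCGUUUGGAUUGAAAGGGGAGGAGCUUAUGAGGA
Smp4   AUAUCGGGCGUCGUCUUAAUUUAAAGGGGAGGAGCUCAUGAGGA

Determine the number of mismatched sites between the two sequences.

5

Differing sites — 15:U/C; 17:G/U; 18:G/A; 22:G/U; 37:U/C.
That gives 5 mismatches out of 44 aligned sites, so the Hamming distance is 5.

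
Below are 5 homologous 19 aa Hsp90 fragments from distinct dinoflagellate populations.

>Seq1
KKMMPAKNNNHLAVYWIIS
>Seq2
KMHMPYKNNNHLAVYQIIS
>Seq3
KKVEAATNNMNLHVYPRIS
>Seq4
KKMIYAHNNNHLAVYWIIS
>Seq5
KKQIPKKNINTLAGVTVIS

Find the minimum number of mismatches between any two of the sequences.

3

Pairwise Hamming distances:
  Seq1 vs Seq2: 4
  Seq1 vs Seq3: 9
  Seq1 vs Seq4: 3
  Seq1 vs Seq5: 9
  Seq2 vs Seq3: 11
  Seq2 vs Seq4: 7
  Seq2 vs Seq5: 10
  Seq3 vs Seq4: 9
  Seq3 vs Seq5: 13
  Seq4 vs Seq5: 10
The smallest is 3, between Seq1 and Seq4.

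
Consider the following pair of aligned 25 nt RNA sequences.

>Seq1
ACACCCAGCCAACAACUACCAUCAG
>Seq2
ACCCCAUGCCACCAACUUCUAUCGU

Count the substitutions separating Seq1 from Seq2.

The sequences differ at positions 3 (A/C), 6 (C/A), 7 (A/U), 12 (A/C), 18 (A/U), 20 (C/U), 24 (A/G), 25 (G/U).
That gives 8 mismatches out of 25 aligned sites, so the Hamming distance is 8.

8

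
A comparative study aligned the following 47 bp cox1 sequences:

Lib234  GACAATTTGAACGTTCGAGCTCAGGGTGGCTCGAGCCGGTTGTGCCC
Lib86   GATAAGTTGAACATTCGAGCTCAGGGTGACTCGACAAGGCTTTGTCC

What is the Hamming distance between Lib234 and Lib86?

Mismatches occur at site 3 (C→T), site 6 (T→G), site 13 (G→A), site 29 (G→A), site 35 (G→C), site 36 (C→A), site 37 (C→A), site 40 (T→C), site 42 (G→T), site 45 (C→T).
That gives 10 mismatches out of 47 aligned sites, so the Hamming distance is 10.

10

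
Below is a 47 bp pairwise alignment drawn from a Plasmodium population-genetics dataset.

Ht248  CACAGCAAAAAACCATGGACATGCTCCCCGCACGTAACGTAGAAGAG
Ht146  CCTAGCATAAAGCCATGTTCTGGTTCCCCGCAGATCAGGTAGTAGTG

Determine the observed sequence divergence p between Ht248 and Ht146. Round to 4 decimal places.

0.3191

Mismatches occur at site 2 (A→C), site 3 (C→T), site 8 (A→T), site 12 (A→G), site 18 (G→T), site 19 (A→T), site 21 (A→T), site 22 (T→G), site 24 (C→T), site 33 (C→G), site 34 (G→A), site 36 (A→C), site 38 (C→G), site 43 (A→T), site 46 (A→T).
There are 15 differences over 47 sites, so p = 15/47 = 0.3191.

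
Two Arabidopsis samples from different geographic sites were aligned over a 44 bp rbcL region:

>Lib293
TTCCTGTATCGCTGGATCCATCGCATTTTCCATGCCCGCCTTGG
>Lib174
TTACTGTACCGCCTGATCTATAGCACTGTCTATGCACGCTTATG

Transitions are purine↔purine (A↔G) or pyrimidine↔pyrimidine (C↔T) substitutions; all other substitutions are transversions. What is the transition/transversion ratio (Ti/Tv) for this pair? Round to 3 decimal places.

0.857

The sequences differ at positions 3 (C/A, transversion), 9 (T/C, transition), 13 (T/C, transition), 14 (G/T, transversion), 19 (C/T, transition), 22 (C/A, transversion), 26 (T/C, transition), 28 (T/G, transversion), 31 (C/T, transition), 36 (C/A, transversion), 40 (C/T, transition), 42 (T/A, transversion), 43 (G/T, transversion).
Of the 13 differences, 6 transitions and 7 transversions, so Ti/Tv = 6/7 = 0.857.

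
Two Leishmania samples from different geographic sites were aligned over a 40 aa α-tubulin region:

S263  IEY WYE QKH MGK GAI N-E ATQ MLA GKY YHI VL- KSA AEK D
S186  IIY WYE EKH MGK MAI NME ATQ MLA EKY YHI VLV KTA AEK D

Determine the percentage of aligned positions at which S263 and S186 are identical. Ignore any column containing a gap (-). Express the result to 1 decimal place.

Excluding the 2 gap columns leaves 38 comparable sites.
The sequences differ at positions 2 (E/I), 7 (Q/E), 13 (G/M), 25 (G/E), 35 (S/T).
33 of the 38 comparable sites match, so the percent identity is 33/38 × 100 = 86.8%.

86.8%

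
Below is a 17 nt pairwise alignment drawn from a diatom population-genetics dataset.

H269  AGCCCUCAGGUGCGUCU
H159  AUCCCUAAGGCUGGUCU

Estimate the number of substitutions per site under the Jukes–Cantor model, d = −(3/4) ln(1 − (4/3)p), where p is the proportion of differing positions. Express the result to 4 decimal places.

0.3734

Mismatches occur at site 2 (G↔U), site 7 (C↔A), site 11 (U↔C), site 12 (G↔U), site 13 (C↔G).
p = 5/17 = 0.294118.
d = −0.75 · ln(1 − (4/3)·0.294118) = −0.75 · ln(0.607843) = −0.75 · (-0.497839) = 0.3734.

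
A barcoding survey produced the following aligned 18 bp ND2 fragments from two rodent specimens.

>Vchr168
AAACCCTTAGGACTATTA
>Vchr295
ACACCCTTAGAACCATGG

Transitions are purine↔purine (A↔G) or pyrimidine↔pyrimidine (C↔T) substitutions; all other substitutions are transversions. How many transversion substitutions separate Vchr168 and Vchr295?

2

Differing sites — 2:A/C (Tv); 11:G/A (Ti); 14:T/C (Ti); 17:T/G (Tv); 18:A/G (Ti).
Of the 5 differences, 3 transitions and 2 transversions, so the answer is 2.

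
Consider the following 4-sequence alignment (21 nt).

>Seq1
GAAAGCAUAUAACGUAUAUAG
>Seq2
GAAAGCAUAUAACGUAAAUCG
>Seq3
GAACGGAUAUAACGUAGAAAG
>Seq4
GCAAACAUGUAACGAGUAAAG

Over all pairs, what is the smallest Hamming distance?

Pairwise Hamming distances:
  Seq1 vs Seq2: 2
  Seq1 vs Seq3: 4
  Seq1 vs Seq4: 6
  Seq2 vs Seq3: 5
  Seq2 vs Seq4: 8
  Seq3 vs Seq4: 8
The smallest is 2, between Seq1 and Seq2.

2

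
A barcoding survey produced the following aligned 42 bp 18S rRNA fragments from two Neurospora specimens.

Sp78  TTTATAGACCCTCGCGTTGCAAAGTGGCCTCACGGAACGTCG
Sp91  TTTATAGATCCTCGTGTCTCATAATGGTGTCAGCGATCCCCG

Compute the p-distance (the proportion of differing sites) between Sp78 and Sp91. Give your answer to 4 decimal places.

The sequences differ at positions 9 (C/T), 15 (C/T), 18 (T/C), 19 (G/T), 22 (A/T), 24 (G/A), 28 (C/T), 29 (C/G), 33 (C/G), 34 (G/C), 37 (A/T), 39 (G/C), 40 (T/C).
There are 13 differences over 42 sites, so p = 13/42 = 0.3095.

0.3095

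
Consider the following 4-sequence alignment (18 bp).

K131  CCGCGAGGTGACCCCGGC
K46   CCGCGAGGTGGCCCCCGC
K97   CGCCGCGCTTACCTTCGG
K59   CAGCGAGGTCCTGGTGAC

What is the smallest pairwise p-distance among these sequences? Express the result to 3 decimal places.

0.111

Pairwise Hamming distances:
  K131 vs K46: 2
  K131 vs K97: 9
  K131 vs K59: 8
  K46 vs K97: 9
  K46 vs K59: 9
  K97 vs K59: 12
The smallest is 2 mismatches, between K131 and K46; p = 2/18 = 0.111.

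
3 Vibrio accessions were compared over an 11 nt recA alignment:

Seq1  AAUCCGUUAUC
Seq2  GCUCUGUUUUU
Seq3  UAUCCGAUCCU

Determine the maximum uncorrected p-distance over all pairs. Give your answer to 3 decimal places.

Pairwise Hamming distances:
  Seq1 vs Seq2: 5
  Seq1 vs Seq3: 5
  Seq2 vs Seq3: 6
The largest is 6 mismatches, between Seq2 and Seq3; p = 6/11 = 0.545.

0.545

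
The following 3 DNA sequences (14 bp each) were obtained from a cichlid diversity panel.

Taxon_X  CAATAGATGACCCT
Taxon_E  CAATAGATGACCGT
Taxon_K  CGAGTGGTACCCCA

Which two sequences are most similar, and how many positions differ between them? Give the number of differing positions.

Pairwise Hamming distances:
  Taxon_X vs Taxon_E: 1
  Taxon_X vs Taxon_K: 7
  Taxon_E vs Taxon_K: 8
The smallest is 1, between Taxon_X and Taxon_E.

1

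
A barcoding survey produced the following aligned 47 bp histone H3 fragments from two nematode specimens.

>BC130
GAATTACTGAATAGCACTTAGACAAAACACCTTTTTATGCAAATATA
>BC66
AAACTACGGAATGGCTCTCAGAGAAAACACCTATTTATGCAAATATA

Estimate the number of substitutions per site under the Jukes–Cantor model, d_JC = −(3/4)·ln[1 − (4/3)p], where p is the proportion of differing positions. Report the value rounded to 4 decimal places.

Differing sites — 1:G/A; 4:T/C; 8:T/G; 13:A/G; 16:A/T; 19:T/C; 23:C/G; 33:T/A.
p = 8/47 = 0.170213.
d = −0.75 · ln(1 − (4/3)·0.170213) = −0.75 · ln(0.773049) = −0.75 · (-0.257413) = 0.1931.

0.1931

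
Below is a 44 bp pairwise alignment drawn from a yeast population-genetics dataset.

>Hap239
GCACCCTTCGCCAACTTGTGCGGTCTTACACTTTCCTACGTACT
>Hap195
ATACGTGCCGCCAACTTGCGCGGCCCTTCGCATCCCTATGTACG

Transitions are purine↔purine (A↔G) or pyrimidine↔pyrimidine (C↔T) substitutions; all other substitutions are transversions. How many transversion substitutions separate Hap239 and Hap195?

Mismatches occur at site 1 (G↔A, transition), site 2 (C↔T, transition), site 5 (C↔G, transversion), site 6 (C↔T, transition), site 7 (T↔G, transversion), site 8 (T↔C, transition), site 19 (T↔C, transition), site 24 (T↔C, transition), site 26 (T↔C, transition), site 28 (A↔T, transversion), site 30 (A↔G, transition), site 32 (T↔A, transversion), site 34 (T↔C, transition), site 39 (C↔T, transition), site 44 (T↔G, transversion).
Of the 15 differences, 10 transitions and 5 transversions, so the answer is 5.

5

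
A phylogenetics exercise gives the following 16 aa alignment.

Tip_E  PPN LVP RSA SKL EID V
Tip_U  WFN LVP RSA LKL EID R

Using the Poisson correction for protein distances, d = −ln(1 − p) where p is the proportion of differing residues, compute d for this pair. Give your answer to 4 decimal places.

0.2877

The sequences differ at positions 1 (P/W), 2 (P/F), 10 (S/L), 16 (V/R).
p = 4/16 = 0.250000.
d = −ln(1 − 0.250000) = −ln(0.750000) = 0.2877.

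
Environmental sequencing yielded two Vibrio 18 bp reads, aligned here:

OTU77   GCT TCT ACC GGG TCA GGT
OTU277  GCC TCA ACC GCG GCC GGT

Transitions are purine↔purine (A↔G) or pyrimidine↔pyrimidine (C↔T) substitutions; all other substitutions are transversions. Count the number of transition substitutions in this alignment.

Mismatches occur at site 3 (T↔C, transition), site 6 (T↔A, transversion), site 11 (G↔C, transversion), site 13 (T↔G, transversion), site 15 (A↔C, transversion).
Of the 5 differences, 1 transition and 4 transversions, so the answer is 1.

1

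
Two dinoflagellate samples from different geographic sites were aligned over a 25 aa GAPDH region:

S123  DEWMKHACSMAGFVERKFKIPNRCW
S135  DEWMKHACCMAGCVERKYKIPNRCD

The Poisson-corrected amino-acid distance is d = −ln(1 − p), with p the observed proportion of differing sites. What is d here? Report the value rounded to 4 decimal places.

Mismatches occur at site 9 (S↔C), site 13 (F↔C), site 18 (F↔Y), site 25 (W↔D).
p = 4/25 = 0.160000.
d = −ln(1 − 0.160000) = −ln(0.840000) = 0.1744.

0.1744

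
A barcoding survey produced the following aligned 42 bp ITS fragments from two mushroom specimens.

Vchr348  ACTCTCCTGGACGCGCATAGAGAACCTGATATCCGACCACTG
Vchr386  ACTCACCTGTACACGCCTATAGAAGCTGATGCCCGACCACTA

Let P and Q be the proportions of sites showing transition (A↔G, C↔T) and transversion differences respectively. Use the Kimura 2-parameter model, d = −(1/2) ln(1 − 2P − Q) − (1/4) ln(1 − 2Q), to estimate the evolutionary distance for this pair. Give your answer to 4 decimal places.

0.2532

Differing sites — 5:T/A (Tv); 10:G/T (Tv); 13:G/A (Ti); 17:A/C (Tv); 20:G/T (Tv); 25:C/G (Tv); 31:A/G (Ti); 32:T/C (Ti); 42:G/A (Ti).
Of the 9 differences, 4 transitions and 5 transversions over 42 sites: P = 4/42 = 0.095238, Q = 5/42 = 0.119048.
d = −0.5·ln(0.690476) − 0.25·ln(0.761904) = −0.5·(-0.370374) − 0.25·(-0.271935) = 0.2532.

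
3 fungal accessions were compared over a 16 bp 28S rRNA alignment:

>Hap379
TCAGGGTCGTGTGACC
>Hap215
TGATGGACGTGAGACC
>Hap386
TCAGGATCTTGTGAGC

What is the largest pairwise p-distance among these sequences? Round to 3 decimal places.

Pairwise Hamming distances:
  Hap379 vs Hap215: 4
  Hap379 vs Hap386: 3
  Hap215 vs Hap386: 7
The largest is 7 mismatches, between Hap215 and Hap386; p = 7/16 = 0.438.

0.438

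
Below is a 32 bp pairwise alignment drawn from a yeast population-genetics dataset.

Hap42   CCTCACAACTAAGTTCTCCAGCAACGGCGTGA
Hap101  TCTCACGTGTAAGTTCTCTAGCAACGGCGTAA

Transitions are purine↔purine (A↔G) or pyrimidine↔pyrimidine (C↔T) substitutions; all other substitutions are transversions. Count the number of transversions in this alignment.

Mismatches occur at site 1 (C→T, transition), site 7 (A→G, transition), site 8 (A→T, transversion), site 9 (C→G, transversion), site 19 (C→T, transition), site 31 (G→A, transition).
Of the 6 differences, 4 transitions and 2 transversions, so the answer is 2.

2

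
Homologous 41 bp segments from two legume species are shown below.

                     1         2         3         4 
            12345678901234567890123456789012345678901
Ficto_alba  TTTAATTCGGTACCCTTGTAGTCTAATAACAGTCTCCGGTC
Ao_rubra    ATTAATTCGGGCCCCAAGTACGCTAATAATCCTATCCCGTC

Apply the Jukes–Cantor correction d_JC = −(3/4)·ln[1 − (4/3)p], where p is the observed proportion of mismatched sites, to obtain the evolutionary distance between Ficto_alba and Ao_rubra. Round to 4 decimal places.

0.3710

Mismatches occur at site 1 (T/A), site 11 (T/G), site 12 (A/C), site 16 (T/A), site 17 (T/A), site 21 (G/C), site 22 (T/G), site 30 (C/T), site 31 (A/C), site 32 (G/C), site 34 (C/A), site 38 (G/C).
p = 12/41 = 0.292683.
d = −0.75 · ln(1 − (4/3)·0.292683) = −0.75 · ln(0.609756) = −0.75 · (-0.494696) = 0.3710.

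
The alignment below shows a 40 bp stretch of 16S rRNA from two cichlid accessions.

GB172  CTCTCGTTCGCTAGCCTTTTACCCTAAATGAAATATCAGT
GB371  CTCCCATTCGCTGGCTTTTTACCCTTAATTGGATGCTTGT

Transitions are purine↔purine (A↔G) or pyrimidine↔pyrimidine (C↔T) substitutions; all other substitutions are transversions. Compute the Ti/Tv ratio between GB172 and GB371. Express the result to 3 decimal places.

Mismatches occur at site 4 (T→C, transition), site 6 (G→A, transition), site 13 (A→G, transition), site 16 (C→T, transition), site 26 (A→T, transversion), site 30 (G→T, transversion), site 31 (A→G, transition), site 32 (A→G, transition), site 35 (A→G, transition), site 36 (T→C, transition), site 37 (C→T, transition), site 38 (A→T, transversion).
Of the 12 differences, 9 transitions and 3 transversions, so Ti/Tv = 9/3 = 3.000.

3.000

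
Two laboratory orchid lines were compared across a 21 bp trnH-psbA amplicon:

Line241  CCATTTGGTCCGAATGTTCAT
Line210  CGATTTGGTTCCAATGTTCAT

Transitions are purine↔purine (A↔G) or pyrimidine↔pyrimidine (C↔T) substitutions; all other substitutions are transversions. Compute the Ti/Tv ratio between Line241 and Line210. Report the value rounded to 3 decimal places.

The sequences differ at positions 2 (C/G, transversion), 10 (C/T, transition), 12 (G/C, transversion).
Of the 3 differences, 1 transition and 2 transversions, so Ti/Tv = 1/2 = 0.500.

0.500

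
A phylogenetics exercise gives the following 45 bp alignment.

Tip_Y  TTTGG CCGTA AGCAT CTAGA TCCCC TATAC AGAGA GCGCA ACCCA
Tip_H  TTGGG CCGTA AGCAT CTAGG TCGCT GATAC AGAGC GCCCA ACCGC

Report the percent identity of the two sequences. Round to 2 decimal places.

The sequences differ at positions 3 (T/G), 20 (A/G), 23 (C/G), 25 (C/T), 26 (T/G), 35 (A/C), 38 (G/C), 44 (C/G), 45 (A/C).
36 of the 45 sites match, so the percent identity is 36/45 × 100 = 80.00%.

80.00%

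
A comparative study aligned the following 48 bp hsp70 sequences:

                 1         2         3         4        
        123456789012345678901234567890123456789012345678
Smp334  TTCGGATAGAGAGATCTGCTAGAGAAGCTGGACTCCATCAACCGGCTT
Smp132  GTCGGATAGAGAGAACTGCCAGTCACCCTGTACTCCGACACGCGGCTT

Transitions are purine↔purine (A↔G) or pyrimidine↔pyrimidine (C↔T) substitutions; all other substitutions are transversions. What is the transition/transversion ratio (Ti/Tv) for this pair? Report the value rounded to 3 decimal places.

The sequences differ at positions 1 (T/G, transversion), 15 (T/A, transversion), 20 (T/C, transition), 23 (A/T, transversion), 24 (G/C, transversion), 26 (A/C, transversion), 27 (G/C, transversion), 31 (G/T, transversion), 37 (A/G, transition), 38 (T/A, transversion), 41 (A/C, transversion), 42 (C/G, transversion).
Of the 12 differences, 2 transitions and 10 transversions, so Ti/Tv = 2/10 = 0.200.

0.200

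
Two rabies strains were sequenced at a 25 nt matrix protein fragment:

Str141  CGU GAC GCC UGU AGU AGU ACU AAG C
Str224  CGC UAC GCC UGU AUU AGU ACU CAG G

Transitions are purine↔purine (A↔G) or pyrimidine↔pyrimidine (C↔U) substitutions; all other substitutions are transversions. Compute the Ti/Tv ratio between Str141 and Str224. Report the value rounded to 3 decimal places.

Differing sites — 3:U/C (Ti); 4:G/U (Tv); 14:G/U (Tv); 22:A/C (Tv); 25:C/G (Tv).
Of the 5 differences, 1 transition and 4 transversions, so Ti/Tv = 1/4 = 0.250.

0.250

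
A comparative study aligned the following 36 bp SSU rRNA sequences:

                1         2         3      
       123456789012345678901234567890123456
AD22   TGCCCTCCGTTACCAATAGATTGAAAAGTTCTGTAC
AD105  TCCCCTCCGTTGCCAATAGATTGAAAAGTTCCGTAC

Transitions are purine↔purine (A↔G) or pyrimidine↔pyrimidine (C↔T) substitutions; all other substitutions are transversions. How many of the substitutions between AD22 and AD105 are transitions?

Mismatches occur at site 2 (G/C, transversion), site 12 (A/G, transition), site 32 (T/C, transition).
Of the 3 differences, 2 transitions and 1 transversion, so the answer is 2.

2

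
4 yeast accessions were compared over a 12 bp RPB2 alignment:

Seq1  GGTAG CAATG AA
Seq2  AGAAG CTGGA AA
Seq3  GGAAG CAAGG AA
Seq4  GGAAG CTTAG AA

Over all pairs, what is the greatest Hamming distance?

Pairwise Hamming distances:
  Seq1 vs Seq2: 6
  Seq1 vs Seq3: 2
  Seq1 vs Seq4: 4
  Seq2 vs Seq3: 4
  Seq2 vs Seq4: 4
  Seq3 vs Seq4: 3
The largest is 6, between Seq1 and Seq2.

6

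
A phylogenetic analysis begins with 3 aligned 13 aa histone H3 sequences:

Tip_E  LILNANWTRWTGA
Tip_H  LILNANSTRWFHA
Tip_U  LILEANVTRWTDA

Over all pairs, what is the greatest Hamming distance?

Pairwise Hamming distances:
  Tip_E vs Tip_H: 3
  Tip_E vs Tip_U: 3
  Tip_H vs Tip_U: 4
The largest is 4, between Tip_H and Tip_U.

4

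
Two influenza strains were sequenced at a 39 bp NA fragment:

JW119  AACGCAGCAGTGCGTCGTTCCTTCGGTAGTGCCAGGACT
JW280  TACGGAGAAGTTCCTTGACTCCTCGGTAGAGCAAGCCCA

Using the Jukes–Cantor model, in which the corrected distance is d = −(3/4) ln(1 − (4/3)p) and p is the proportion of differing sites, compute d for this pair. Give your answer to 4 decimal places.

Differing sites — 1:A/T; 5:C/G; 8:C/A; 12:G/T; 14:G/C; 16:C/T; 18:T/A; 19:T/C; 20:C/T; 22:T/C; 30:T/A; 33:C/A; 36:G/C; 37:A/C; 39:T/A.
p = 15/39 = 0.384615.
d = −0.75 · ln(1 − (4/3)·0.384615) = −0.75 · ln(0.487180) = −0.75 · (-0.719122) = 0.5393.

0.5393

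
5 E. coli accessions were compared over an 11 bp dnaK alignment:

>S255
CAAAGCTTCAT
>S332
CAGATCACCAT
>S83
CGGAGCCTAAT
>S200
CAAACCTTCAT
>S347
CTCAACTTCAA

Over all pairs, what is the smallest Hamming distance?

1

Pairwise Hamming distances:
  S255 vs S332: 4
  S255 vs S83: 4
  S255 vs S200: 1
  S255 vs S347: 4
  S332 vs S83: 5
  S332 vs S200: 4
  S332 vs S347: 6
  S83 vs S200: 5
  S83 vs S347: 6
  S200 vs S347: 4
The smallest is 1, between S255 and S200.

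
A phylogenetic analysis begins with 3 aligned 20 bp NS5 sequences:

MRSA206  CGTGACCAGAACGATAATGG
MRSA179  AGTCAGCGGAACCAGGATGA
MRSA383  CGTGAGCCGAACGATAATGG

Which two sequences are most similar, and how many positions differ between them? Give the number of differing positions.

Pairwise Hamming distances:
  MRSA206 vs MRSA179: 8
  MRSA206 vs MRSA383: 2
  MRSA179 vs MRSA383: 7
The smallest is 2, between MRSA206 and MRSA383.

2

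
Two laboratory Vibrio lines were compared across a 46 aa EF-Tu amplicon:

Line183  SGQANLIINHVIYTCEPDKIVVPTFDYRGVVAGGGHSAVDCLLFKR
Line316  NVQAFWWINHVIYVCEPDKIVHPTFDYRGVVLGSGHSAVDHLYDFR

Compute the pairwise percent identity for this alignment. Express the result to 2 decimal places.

71.74%

Differing sites — 1:S/N; 2:G/V; 5:N/F; 6:L/W; 7:I/W; 14:T/V; 22:V/H; 32:A/L; 34:G/S; 41:C/H; 43:L/Y; 44:F/D; 45:K/F.
33 of the 46 sites match, so the percent identity is 33/46 × 100 = 71.74%.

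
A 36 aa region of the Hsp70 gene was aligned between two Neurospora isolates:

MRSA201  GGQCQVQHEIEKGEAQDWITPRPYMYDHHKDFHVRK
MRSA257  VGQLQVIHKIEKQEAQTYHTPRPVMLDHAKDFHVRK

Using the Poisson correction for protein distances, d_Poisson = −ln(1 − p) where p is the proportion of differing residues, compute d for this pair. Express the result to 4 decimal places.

Differing sites — 1:G/V; 4:C/L; 7:Q/I; 9:E/K; 13:G/Q; 17:D/T; 18:W/Y; 19:I/H; 24:Y/V; 26:Y/L; 29:H/A.
p = 11/36 = 0.305556.
d = −ln(1 − 0.305556) = −ln(0.694444) = 0.3646.

0.3646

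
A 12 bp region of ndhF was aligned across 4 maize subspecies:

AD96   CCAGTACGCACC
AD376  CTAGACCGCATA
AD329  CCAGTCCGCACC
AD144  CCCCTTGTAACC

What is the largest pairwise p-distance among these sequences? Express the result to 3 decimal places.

0.833

Pairwise Hamming distances:
  AD96 vs AD376: 5
  AD96 vs AD329: 1
  AD96 vs AD144: 6
  AD376 vs AD329: 4
  AD376 vs AD144: 10
  AD329 vs AD144: 6
The largest is 10 mismatches, between AD376 and AD144; p = 10/12 = 0.833.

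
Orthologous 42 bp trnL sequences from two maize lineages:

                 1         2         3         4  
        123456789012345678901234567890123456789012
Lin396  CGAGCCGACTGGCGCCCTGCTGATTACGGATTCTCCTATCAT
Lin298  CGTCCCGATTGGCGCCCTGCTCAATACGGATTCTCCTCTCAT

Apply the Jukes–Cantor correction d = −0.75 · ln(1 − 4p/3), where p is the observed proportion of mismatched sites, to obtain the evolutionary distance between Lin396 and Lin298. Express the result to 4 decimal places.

0.1585

Mismatches occur at site 3 (A/T), site 4 (G/C), site 9 (C/T), site 22 (G/C), site 24 (T/A), site 38 (A/C).
p = 6/42 = 0.142857.
d = −0.75 · ln(1 − (4/3)·0.142857) = −0.75 · ln(0.809524) = −0.75 · (-0.211309) = 0.1585.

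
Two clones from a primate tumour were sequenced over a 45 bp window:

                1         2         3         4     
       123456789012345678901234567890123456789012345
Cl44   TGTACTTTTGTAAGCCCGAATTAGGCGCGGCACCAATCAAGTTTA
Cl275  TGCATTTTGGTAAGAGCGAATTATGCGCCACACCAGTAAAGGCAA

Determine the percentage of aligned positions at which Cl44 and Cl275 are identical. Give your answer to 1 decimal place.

71.1%

Differing sites — 3:T/C; 5:C/T; 9:T/G; 15:C/A; 16:C/G; 24:G/T; 29:G/C; 30:G/A; 36:A/G; 38:C/A; 42:T/G; 43:T/C; 44:T/A.
32 of the 45 sites match, so the percent identity is 32/45 × 100 = 71.1%.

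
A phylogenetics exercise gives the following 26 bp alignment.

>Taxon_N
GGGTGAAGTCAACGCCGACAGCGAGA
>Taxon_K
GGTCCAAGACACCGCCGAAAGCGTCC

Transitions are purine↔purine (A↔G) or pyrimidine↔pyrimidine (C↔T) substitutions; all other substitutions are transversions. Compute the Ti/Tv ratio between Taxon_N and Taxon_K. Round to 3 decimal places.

0.125

The sequences differ at positions 3 (G/T, transversion), 4 (T/C, transition), 5 (G/C, transversion), 9 (T/A, transversion), 12 (A/C, transversion), 19 (C/A, transversion), 24 (A/T, transversion), 25 (G/C, transversion), 26 (A/C, transversion).
Of the 9 differences, 1 transition and 8 transversions, so Ti/Tv = 1/8 = 0.125.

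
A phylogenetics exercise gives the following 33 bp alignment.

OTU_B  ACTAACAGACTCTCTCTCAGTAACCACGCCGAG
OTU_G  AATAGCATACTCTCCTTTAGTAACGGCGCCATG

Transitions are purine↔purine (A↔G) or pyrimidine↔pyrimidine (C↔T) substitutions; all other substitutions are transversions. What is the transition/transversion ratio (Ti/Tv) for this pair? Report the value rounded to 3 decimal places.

1.500

Mismatches occur at site 2 (C/A, transversion), site 5 (A/G, transition), site 8 (G/T, transversion), site 15 (T/C, transition), site 16 (C/T, transition), site 18 (C/T, transition), site 25 (C/G, transversion), site 26 (A/G, transition), site 31 (G/A, transition), site 32 (A/T, transversion).
Of the 10 differences, 6 transitions and 4 transversions, so Ti/Tv = 6/4 = 1.500.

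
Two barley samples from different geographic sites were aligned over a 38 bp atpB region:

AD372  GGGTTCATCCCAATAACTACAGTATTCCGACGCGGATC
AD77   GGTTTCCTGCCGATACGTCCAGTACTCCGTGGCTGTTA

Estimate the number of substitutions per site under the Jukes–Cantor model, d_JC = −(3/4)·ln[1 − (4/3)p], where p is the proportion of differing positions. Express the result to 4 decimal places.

Differing sites — 3:G/T; 7:A/C; 9:C/G; 12:A/G; 16:A/C; 17:C/G; 19:A/C; 25:T/C; 30:A/T; 31:C/G; 34:G/T; 36:A/T; 38:C/A.
p = 13/38 = 0.342105.
d = −0.75 · ln(1 − (4/3)·0.342105) = −0.75 · ln(0.543860) = −0.75 · (-0.609063) = 0.4568.

0.4568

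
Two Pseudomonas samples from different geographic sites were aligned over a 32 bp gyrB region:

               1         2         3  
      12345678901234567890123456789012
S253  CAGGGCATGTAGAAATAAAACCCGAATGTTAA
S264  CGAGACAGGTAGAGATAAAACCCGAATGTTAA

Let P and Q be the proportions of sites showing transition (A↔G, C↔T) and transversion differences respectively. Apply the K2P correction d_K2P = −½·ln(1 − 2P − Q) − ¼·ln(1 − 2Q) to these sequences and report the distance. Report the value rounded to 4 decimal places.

0.1813

The sequences differ at positions 2 (A/G, transition), 3 (G/A, transition), 5 (G/A, transition), 8 (T/G, transversion), 14 (A/G, transition).
Of the 5 differences, 4 transitions and 1 transversion over 32 sites: P = 4/32 = 0.125000, Q = 1/32 = 0.031250.
d = −0.5·ln(0.718750) − 0.25·ln(0.937500) = −0.5·(-0.330242) − 0.25·(-0.064539) = 0.1813.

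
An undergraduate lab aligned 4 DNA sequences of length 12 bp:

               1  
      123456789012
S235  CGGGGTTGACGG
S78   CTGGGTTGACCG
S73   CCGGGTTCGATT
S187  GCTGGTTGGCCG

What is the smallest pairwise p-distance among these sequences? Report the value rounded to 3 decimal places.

0.167

Pairwise Hamming distances:
  S235 vs S78: 2
  S235 vs S73: 6
  S235 vs S187: 5
  S78 vs S73: 6
  S78 vs S187: 4
  S73 vs S187: 6
The smallest is 2 mismatches, between S235 and S78; p = 2/12 = 0.167.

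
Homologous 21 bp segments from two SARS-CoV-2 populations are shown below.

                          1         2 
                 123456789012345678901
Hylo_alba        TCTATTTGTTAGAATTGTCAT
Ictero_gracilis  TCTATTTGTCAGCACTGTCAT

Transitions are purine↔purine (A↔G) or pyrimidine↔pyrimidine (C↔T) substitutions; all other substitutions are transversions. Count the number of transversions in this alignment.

The sequences differ at positions 10 (T/C, transition), 13 (A/C, transversion), 15 (T/C, transition).
Of the 3 differences, 2 transitions and 1 transversion, so the answer is 1.

1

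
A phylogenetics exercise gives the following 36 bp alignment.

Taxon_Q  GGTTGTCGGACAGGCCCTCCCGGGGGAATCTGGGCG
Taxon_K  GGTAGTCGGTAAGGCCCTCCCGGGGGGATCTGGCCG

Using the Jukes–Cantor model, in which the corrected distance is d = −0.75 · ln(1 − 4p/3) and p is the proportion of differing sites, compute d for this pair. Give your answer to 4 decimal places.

0.1536

Mismatches occur at site 4 (T→A), site 10 (A→T), site 11 (C→A), site 27 (A→G), site 34 (G→C).
p = 5/36 = 0.138889.
d = −0.75 · ln(1 − (4/3)·0.138889) = −0.75 · ln(0.814815) = −0.75 · (-0.204794) = 0.1536.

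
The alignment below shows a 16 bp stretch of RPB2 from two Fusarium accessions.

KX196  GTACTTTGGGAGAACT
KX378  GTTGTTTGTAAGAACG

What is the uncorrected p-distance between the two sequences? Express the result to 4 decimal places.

0.3125

Mismatches occur at site 3 (A→T), site 4 (C→G), site 9 (G→T), site 10 (G→A), site 16 (T→G).
There are 5 differences over 16 sites, so p = 5/16 = 0.3125.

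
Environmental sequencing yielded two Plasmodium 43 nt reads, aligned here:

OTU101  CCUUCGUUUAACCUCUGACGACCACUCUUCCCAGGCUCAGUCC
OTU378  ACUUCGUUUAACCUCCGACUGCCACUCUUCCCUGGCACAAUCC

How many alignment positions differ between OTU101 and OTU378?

7

The sequences differ at positions 1 (C/A), 16 (U/C), 20 (G/U), 21 (A/G), 33 (A/U), 37 (U/A), 40 (G/A).
That gives 7 mismatches out of 43 aligned sites, so the Hamming distance is 7.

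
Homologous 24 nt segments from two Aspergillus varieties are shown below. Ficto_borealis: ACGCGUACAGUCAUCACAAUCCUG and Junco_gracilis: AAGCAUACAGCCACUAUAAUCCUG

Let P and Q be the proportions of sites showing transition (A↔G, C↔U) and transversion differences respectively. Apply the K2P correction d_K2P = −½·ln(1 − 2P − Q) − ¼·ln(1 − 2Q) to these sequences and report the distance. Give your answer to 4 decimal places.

The sequences differ at positions 2 (C/A, transversion), 5 (G/A, transition), 11 (U/C, transition), 14 (U/C, transition), 15 (C/U, transition), 17 (C/U, transition).
Of the 6 differences, 5 transitions and 1 transversion over 24 sites: P = 5/24 = 0.208333, Q = 1/24 = 0.041667.
d = −0.5·ln(0.541667) − 0.25·ln(0.916666) = −0.5·(-0.613104) − 0.25·(-0.087012) = 0.3283.

0.3283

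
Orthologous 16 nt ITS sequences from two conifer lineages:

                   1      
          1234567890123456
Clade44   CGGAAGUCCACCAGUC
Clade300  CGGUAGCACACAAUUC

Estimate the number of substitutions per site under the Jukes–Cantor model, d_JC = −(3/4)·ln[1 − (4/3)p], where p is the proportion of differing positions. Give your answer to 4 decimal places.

0.4042

Differing sites — 4:A/U; 7:U/C; 8:C/A; 12:C/A; 14:G/U.
p = 5/16 = 0.312500.
d = −0.75 · ln(1 − (4/3)·0.312500) = −0.75 · ln(0.583333) = −0.75 · (-0.538997) = 0.4042.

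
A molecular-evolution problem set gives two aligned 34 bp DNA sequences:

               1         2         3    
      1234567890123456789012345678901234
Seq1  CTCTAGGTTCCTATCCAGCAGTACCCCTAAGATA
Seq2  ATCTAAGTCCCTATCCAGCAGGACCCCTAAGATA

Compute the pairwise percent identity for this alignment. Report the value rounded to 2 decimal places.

88.24%

The sequences differ at positions 1 (C/A), 6 (G/A), 9 (T/C), 22 (T/G).
30 of the 34 sites match, so the percent identity is 30/34 × 100 = 88.24%.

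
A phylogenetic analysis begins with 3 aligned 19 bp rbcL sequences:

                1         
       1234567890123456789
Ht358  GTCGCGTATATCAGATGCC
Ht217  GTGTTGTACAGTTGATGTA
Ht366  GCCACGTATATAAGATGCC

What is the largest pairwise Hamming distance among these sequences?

Pairwise Hamming distances:
  Ht358 vs Ht217: 9
  Ht358 vs Ht366: 3
  Ht217 vs Ht366: 10
The largest is 10, between Ht217 and Ht366.

10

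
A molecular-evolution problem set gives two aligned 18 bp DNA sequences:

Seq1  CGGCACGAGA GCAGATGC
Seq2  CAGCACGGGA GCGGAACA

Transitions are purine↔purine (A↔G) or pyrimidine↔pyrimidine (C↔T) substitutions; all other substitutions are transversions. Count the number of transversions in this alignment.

The sequences differ at positions 2 (G/A, transition), 8 (A/G, transition), 13 (A/G, transition), 16 (T/A, transversion), 17 (G/C, transversion), 18 (C/A, transversion).
Of the 6 differences, 3 transitions and 3 transversions, so the answer is 3.

3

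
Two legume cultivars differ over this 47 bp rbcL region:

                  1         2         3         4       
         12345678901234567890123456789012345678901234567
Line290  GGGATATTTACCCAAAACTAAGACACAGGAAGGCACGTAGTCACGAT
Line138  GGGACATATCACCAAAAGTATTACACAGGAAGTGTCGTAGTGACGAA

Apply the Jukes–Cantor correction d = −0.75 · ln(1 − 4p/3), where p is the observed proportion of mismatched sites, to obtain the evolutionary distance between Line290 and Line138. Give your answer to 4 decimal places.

0.3121

The sequences differ at positions 5 (T/C), 8 (T/A), 10 (A/C), 11 (C/A), 18 (C/G), 21 (A/T), 22 (G/T), 33 (G/T), 34 (C/G), 35 (A/T), 42 (C/G), 47 (T/A).
p = 12/47 = 0.255319.
d = −0.75 · ln(1 − (4/3)·0.255319) = −0.75 · ln(0.659575) = −0.75 · (-0.416160) = 0.3121.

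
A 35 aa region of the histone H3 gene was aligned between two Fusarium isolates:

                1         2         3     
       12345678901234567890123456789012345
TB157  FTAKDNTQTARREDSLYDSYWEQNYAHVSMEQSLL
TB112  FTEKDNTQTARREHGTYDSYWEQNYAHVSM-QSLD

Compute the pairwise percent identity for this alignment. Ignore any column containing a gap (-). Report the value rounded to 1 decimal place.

85.3%

Excluding the 1 gap column leaves 34 comparable sites.
Differing sites — 3:A/E; 14:D/H; 15:S/G; 16:L/T; 35:L/D.
29 of the 34 comparable sites match, so the percent identity is 29/34 × 100 = 85.3%.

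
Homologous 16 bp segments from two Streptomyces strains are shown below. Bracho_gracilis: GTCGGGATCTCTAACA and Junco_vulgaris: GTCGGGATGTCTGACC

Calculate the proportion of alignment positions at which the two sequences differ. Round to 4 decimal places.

Differing sites — 9:C/G; 13:A/G; 16:A/C.
There are 3 differences over 16 sites, so p = 3/16 = 0.1875.

0.1875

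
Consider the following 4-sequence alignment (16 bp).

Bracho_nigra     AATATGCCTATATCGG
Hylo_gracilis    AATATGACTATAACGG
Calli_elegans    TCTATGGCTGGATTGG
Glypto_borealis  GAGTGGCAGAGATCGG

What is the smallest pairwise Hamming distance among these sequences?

2

Pairwise Hamming distances:
  Bracho_nigra vs Hylo_gracilis: 2
  Bracho_nigra vs Calli_elegans: 6
  Bracho_nigra vs Glypto_borealis: 7
  Hylo_gracilis vs Calli_elegans: 7
  Hylo_gracilis vs Glypto_borealis: 9
  Calli_elegans vs Glypto_borealis: 10
The smallest is 2, between Bracho_nigra and Hylo_gracilis.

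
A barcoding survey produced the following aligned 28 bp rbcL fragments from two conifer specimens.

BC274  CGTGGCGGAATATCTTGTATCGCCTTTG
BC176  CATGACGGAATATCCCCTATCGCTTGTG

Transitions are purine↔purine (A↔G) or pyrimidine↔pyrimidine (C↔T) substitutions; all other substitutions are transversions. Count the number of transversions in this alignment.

Mismatches occur at site 2 (G/A, transition), site 5 (G/A, transition), site 15 (T/C, transition), site 16 (T/C, transition), site 17 (G/C, transversion), site 24 (C/T, transition), site 26 (T/G, transversion).
Of the 7 differences, 5 transitions and 2 transversions, so the answer is 2.

2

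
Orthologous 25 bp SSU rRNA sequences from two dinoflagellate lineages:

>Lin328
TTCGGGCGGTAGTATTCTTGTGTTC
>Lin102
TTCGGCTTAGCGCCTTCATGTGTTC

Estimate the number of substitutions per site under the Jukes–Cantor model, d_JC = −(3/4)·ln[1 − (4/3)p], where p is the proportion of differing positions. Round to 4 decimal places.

0.4904

Mismatches occur at site 6 (G/C), site 7 (C/T), site 8 (G/T), site 9 (G/A), site 10 (T/G), site 11 (A/C), site 13 (T/C), site 14 (A/C), site 18 (T/A).
p = 9/25 = 0.360000.
d = −0.75 · ln(1 − (4/3)·0.360000) = −0.75 · ln(0.520000) = −0.75 · (-0.653926) = 0.4904.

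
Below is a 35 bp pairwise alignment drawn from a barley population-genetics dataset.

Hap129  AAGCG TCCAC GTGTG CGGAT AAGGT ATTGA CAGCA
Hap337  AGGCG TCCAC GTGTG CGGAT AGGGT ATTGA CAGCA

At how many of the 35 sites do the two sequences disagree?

The sequences differ at positions 2 (A/G), 22 (A/G).
That gives 2 mismatches out of 35 aligned sites, so the Hamming distance is 2.

2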